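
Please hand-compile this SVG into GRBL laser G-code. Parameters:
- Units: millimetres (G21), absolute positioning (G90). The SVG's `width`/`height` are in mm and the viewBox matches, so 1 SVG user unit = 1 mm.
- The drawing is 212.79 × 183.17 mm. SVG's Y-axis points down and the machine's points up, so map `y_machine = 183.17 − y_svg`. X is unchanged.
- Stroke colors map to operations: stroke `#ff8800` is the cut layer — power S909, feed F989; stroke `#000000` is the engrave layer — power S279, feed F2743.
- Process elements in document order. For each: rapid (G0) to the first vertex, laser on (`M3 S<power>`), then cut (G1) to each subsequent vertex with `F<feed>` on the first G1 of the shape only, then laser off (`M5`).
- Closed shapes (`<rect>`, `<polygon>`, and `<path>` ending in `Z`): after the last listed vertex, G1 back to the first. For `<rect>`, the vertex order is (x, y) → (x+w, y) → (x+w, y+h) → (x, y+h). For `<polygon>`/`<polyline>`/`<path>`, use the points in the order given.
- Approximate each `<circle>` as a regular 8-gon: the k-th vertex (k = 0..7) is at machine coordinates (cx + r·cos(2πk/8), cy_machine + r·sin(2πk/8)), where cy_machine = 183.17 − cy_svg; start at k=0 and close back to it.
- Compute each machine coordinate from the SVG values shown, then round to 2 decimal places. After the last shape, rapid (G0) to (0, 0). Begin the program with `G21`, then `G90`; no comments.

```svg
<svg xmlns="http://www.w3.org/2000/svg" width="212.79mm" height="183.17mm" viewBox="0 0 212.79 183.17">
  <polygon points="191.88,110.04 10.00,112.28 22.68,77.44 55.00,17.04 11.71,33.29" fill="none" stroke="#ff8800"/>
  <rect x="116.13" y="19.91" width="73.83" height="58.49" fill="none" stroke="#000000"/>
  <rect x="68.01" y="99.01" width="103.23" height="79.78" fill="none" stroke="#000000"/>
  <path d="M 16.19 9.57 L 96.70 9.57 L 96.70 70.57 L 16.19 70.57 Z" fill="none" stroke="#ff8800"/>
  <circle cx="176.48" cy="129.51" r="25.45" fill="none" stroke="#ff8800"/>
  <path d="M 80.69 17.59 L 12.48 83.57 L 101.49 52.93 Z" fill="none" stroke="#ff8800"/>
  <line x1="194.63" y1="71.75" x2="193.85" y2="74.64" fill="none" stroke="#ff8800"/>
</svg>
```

1 u = 1 mm; y_m = 183.17 − y.

[1] `<polygon>` closed polygon, #ff8800→cut S909 F989: (191.88,73.13) → (10.00,70.89) → (22.68,105.73) → (55.00,166.13) → (11.71,149.88) → (191.88,73.13) (closed)

[2] `<rect>` rectangle, #000000→engrave S279 F2743: (116.13,163.26) → (189.96,163.26) → (189.96,104.77) → (116.13,104.77) → (116.13,163.26) (closed)

[3] `<rect>` rectangle, #000000→engrave S279 F2743: (68.01,84.16) → (171.24,84.16) → (171.24,4.38) → (68.01,4.38) → (68.01,84.16) (closed)

[4] `<path>` rectangle, #ff8800→cut S909 F989: (16.19,173.60) → (96.70,173.60) → (96.70,112.60) → (16.19,112.60) → (16.19,173.60) (closed)

[5] `<circle>` circle, #ff8800→cut S909 F989: (201.93,53.66) → (194.48,71.66) → (176.48,79.11) → (158.48,71.66) → (151.03,53.66) → (158.48,35.66) → (176.48,28.21) → (194.48,35.66) → (201.93,53.66) (closed)

[6] `<path>` closed polygon, #ff8800→cut S909 F989: (80.69,165.58) → (12.48,99.60) → (101.49,130.24) → (80.69,165.58) (closed)

[7] `<line>` line segment, #ff8800→cut S909 F989: (194.63,111.42) → (193.85,108.53)

G21
G90
G0 X191.88 Y73.13
M3 S909
G1 X10.00 Y70.89 F989
G1 X22.68 Y105.73
G1 X55.00 Y166.13
G1 X11.71 Y149.88
G1 X191.88 Y73.13
M5
G0 X116.13 Y163.26
M3 S279
G1 X189.96 Y163.26 F2743
G1 X189.96 Y104.77
G1 X116.13 Y104.77
G1 X116.13 Y163.26
M5
G0 X68.01 Y84.16
M3 S279
G1 X171.24 Y84.16 F2743
G1 X171.24 Y4.38
G1 X68.01 Y4.38
G1 X68.01 Y84.16
M5
G0 X16.19 Y173.60
M3 S909
G1 X96.70 Y173.60 F989
G1 X96.70 Y112.60
G1 X16.19 Y112.60
G1 X16.19 Y173.60
M5
G0 X201.93 Y53.66
M3 S909
G1 X194.48 Y71.66 F989
G1 X176.48 Y79.11
G1 X158.48 Y71.66
G1 X151.03 Y53.66
G1 X158.48 Y35.66
G1 X176.48 Y28.21
G1 X194.48 Y35.66
G1 X201.93 Y53.66
M5
G0 X80.69 Y165.58
M3 S909
G1 X12.48 Y99.60 F989
G1 X101.49 Y130.24
G1 X80.69 Y165.58
M5
G0 X194.63 Y111.42
M3 S909
G1 X193.85 Y108.53 F989
M5
G0 X0.00 Y0.00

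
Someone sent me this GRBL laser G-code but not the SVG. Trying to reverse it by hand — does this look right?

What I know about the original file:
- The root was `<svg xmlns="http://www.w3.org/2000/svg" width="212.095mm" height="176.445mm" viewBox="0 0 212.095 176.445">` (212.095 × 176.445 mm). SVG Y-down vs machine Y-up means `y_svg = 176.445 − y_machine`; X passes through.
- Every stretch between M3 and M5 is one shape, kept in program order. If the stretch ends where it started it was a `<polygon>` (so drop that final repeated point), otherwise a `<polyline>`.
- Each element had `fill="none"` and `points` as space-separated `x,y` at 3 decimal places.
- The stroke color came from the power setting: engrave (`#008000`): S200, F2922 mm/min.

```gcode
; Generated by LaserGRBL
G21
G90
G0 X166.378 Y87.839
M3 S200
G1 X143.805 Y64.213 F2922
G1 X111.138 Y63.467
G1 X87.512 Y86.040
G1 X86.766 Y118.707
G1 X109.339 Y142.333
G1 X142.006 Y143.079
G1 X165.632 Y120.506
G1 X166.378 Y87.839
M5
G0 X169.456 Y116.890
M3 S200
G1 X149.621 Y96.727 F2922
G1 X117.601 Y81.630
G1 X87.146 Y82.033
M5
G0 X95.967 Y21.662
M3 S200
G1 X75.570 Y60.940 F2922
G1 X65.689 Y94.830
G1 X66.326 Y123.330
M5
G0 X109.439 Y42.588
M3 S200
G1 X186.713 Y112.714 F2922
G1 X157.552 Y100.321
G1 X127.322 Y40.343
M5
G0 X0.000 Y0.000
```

Machine Y-up, SVG Y-down with viewBox height 176.445, so y_svg = 176.445 − y_machine; X carries over. Every run uses S200, so all elements get stroke `#008000` (engrave).

Run 1: The run returns to its start, so emit a `<polygon>` with points (Y-flipped): 166.378,88.606 143.805,112.232 111.138,112.978 87.512,90.405 86.766,57.738 109.339,34.112 142.006,33.366 165.632,55.939.

Run 2: The run is open, so emit a `<polyline>` with points (Y-flipped): 169.456,59.555 149.621,79.718 117.601,94.815 87.146,94.412.

Run 3: The run is open, so emit a `<polyline>` with points (Y-flipped): 95.967,154.783 75.570,115.505 65.689,81.615 66.326,53.115.

Run 4: The run is open, so emit a `<polyline>` with points (Y-flipped): 109.439,133.857 186.713,63.731 157.552,76.124 127.322,136.102.

<svg xmlns="http://www.w3.org/2000/svg" width="212.095mm" height="176.445mm" viewBox="0 0 212.095 176.445">
  <polygon points="166.378,88.606 143.805,112.232 111.138,112.978 87.512,90.405 86.766,57.738 109.339,34.112 142.006,33.366 165.632,55.939" fill="none" stroke="#008000"/>
  <polyline points="169.456,59.555 149.621,79.718 117.601,94.815 87.146,94.412" fill="none" stroke="#008000"/>
  <polyline points="95.967,154.783 75.570,115.505 65.689,81.615 66.326,53.115" fill="none" stroke="#008000"/>
  <polyline points="109.439,133.857 186.713,63.731 157.552,76.124 127.322,136.102" fill="none" stroke="#008000"/>
</svg>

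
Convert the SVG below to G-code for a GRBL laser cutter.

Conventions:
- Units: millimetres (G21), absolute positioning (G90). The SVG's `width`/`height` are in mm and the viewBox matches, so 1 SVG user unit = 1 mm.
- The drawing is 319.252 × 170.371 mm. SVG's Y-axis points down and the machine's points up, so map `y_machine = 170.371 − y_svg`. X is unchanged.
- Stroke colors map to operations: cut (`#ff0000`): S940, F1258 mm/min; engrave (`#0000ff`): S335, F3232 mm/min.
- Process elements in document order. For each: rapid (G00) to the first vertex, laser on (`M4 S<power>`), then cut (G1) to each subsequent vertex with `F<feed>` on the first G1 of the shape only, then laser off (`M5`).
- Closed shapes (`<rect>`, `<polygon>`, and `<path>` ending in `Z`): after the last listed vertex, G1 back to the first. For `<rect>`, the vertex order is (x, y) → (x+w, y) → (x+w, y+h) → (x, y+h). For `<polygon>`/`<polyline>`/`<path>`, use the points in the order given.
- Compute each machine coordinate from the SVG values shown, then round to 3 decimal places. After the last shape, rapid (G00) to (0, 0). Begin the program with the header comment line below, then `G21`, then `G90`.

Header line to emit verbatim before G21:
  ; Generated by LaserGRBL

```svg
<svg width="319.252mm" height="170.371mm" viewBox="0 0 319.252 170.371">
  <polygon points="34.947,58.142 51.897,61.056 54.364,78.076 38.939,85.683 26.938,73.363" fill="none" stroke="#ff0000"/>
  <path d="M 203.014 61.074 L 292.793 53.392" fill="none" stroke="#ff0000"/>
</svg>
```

; Generated by LaserGRBL
G21
G90
G00 X34.947 Y112.229
M4 S940
G1 X51.897 Y109.315 F1258
G1 X54.364 Y92.295
G1 X38.939 Y84.688
G1 X26.938 Y97.008
G1 X34.947 Y112.229
M5
G00 X203.014 Y109.297
M4 S940
G1 X292.793 Y116.979 F1258
M5
G00 X0.000 Y0.000

1 u = 1 mm; y_m = 170.371 − y.

[1] `<polygon>` regular polygon, #ff0000→cut S940 F1258: (34.947,112.229) → (51.897,109.315) → (54.364,92.295) → (38.939,84.688) → (26.938,97.008) → (34.947,112.229) (closed)

[2] `<path>` line segment, #ff0000→cut S940 F1258: (203.014,109.297) → (292.793,116.979)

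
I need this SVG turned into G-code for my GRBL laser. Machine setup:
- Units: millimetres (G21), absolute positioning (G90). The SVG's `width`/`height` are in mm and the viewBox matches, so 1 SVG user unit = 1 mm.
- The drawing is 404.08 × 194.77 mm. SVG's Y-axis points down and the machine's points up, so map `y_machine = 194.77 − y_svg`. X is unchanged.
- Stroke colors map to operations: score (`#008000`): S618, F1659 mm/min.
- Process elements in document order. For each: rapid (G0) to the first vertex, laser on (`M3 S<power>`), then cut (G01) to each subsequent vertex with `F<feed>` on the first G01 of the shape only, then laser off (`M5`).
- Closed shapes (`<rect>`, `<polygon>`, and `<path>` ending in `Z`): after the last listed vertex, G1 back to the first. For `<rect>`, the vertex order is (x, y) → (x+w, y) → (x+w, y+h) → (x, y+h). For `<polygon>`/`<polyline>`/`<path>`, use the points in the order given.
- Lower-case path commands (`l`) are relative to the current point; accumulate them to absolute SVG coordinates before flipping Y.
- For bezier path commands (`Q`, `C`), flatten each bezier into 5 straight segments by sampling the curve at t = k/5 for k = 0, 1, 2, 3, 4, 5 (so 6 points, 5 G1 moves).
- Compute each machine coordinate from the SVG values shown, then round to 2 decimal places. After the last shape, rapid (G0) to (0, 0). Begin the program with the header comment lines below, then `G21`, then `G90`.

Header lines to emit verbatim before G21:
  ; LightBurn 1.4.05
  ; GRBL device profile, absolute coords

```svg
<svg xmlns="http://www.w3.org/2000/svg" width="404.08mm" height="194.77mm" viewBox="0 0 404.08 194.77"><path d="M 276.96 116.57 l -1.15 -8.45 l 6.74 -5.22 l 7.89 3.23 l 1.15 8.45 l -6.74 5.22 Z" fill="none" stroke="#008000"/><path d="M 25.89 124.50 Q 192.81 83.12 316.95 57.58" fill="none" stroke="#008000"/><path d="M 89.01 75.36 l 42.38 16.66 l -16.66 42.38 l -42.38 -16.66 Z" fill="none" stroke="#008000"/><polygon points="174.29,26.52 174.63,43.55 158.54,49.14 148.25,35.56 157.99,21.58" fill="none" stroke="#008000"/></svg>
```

1 u = 1 mm; y_m = 194.77 − y.

[1] `<path>` regular polygon, #008000→score S618 F1659: (276.96,78.20) → (275.81,86.65) → (282.55,91.87) → (290.44,88.64) → (291.59,80.19) → (284.85,74.97) → (276.96,78.20) (closed)

[2] `<path>` quadratic bezier, #008000→score S618 F1659: (25.89,70.27) → (90.95,86.19) → (152.58,100.84) → (210.79,114.22) → (265.58,126.34) → (316.95,137.19)

[3] `<path>` regular polygon, #008000→score S618 F1659: (89.01,119.41) → (131.39,102.75) → (114.73,60.37) → (72.35,77.03) → (89.01,119.41) (closed)

[4] `<polygon>` regular polygon, #008000→score S618 F1659: (174.29,168.25) → (174.63,151.22) → (158.54,145.63) → (148.25,159.21) → (157.99,173.19) → (174.29,168.25) (closed)

; LightBurn 1.4.05
; GRBL device profile, absolute coords
G21
G90
G0 X276.96 Y78.20
M3 S618
G01 X275.81 Y86.65 F1659
G01 X282.55 Y91.87
G01 X290.44 Y88.64
G01 X291.59 Y80.19
G01 X284.85 Y74.97
G01 X276.96 Y78.20
M5
G0 X25.89 Y70.27
M3 S618
G01 X90.95 Y86.19 F1659
G01 X152.58 Y100.84
G01 X210.79 Y114.22
G01 X265.58 Y126.34
G01 X316.95 Y137.19
M5
G0 X89.01 Y119.41
M3 S618
G01 X131.39 Y102.75 F1659
G01 X114.73 Y60.37
G01 X72.35 Y77.03
G01 X89.01 Y119.41
M5
G0 X174.29 Y168.25
M3 S618
G01 X174.63 Y151.22 F1659
G01 X158.54 Y145.63
G01 X148.25 Y159.21
G01 X157.99 Y173.19
G01 X174.29 Y168.25
M5
G0 X0.00 Y0.00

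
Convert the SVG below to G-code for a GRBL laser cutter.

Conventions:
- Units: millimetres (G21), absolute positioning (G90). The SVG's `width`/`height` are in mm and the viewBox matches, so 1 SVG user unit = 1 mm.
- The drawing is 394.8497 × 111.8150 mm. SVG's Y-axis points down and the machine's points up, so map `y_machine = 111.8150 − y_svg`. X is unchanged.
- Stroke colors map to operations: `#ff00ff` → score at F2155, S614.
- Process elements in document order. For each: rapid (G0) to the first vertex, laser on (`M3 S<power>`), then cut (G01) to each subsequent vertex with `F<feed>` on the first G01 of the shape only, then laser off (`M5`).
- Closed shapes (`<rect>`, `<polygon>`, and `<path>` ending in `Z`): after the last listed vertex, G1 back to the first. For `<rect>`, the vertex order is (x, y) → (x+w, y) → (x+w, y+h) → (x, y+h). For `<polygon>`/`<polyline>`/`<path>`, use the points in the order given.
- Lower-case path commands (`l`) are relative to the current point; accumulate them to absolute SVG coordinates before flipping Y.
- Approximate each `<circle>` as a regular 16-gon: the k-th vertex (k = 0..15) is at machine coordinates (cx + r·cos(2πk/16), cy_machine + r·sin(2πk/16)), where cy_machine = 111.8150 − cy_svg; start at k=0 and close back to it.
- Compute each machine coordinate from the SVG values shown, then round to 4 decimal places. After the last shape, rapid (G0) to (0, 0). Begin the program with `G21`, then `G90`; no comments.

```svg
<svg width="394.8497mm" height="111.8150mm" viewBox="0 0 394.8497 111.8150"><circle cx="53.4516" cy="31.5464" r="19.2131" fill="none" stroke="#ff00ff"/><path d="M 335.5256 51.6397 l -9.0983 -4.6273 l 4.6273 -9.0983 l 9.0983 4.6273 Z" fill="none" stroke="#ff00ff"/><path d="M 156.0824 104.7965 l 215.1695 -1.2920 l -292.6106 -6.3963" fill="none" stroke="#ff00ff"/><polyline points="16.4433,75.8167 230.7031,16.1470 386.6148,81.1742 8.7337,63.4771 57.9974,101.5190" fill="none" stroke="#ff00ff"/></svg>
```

G21
G90
G0 X72.6647 Y80.2686
M3 S614
G01 X71.2022 Y87.6211 F2155
G01 X67.0373 Y93.8543
G01 X60.8041 Y98.0192
G01 X53.4516 Y99.4817
G01 X46.0991 Y98.0192
G01 X39.8659 Y93.8543
G01 X35.7010 Y87.6211
G01 X34.2385 Y80.2686
G01 X35.7010 Y72.9161
G01 X39.8659 Y66.6829
G01 X46.0991 Y62.5180
G01 X53.4516 Y61.0555
G01 X60.8041 Y62.5180
G01 X67.0373 Y66.6829
G01 X71.2022 Y72.9161
G01 X72.6647 Y80.2686
M5
G0 X335.5256 Y60.1753
M3 S614
G01 X326.4273 Y64.8026 F2155
G01 X331.0546 Y73.9009
G01 X340.1529 Y69.2736
G01 X335.5256 Y60.1753
M5
G0 X156.0824 Y7.0185
M3 S614
G01 X371.2519 Y8.3105 F2155
G01 X78.6413 Y14.7068
M5
G0 X16.4433 Y35.9983
M3 S614
G01 X230.7031 Y95.6680 F2155
G01 X386.6148 Y30.6408
G01 X8.7337 Y48.3379
G01 X57.9974 Y10.2960
M5
G0 X0.0000 Y0.0000

1 u = 1 mm; y_m = 111.8150 − y.

[1] `<circle>` circle, #ff00ff→score S614 F2155: (72.6647,80.2686) → (71.2022,87.6211) → (67.0373,93.8543) → (60.8041,98.0192) → (53.4516,99.4817) → (46.0991,98.0192) → (39.8659,93.8543) → (35.7010,87.6211) → (34.2385,80.2686) → (35.7010,72.9161) → (39.8659,66.6829) → (46.0991,62.5180) → (53.4516,61.0555) → (60.8041,62.5180) → (67.0373,66.6829) → (71.2022,72.9161) → (72.6647,80.2686) (closed)

[2] `<path>` regular polygon, #ff00ff→score S614 F2155: (335.5256,60.1753) → (326.4273,64.8026) → (331.0546,73.9009) → (340.1529,69.2736) → (335.5256,60.1753) (closed)

[3] `<path>` open polyline, #ff00ff→score S614 F2155: (156.0824,7.0185) → (371.2519,8.3105) → (78.6413,14.7068)

[4] `<polyline>` open polyline, #ff00ff→score S614 F2155: (16.4433,35.9983) → (230.7031,95.6680) → (386.6148,30.6408) → (8.7337,48.3379) → (57.9974,10.2960)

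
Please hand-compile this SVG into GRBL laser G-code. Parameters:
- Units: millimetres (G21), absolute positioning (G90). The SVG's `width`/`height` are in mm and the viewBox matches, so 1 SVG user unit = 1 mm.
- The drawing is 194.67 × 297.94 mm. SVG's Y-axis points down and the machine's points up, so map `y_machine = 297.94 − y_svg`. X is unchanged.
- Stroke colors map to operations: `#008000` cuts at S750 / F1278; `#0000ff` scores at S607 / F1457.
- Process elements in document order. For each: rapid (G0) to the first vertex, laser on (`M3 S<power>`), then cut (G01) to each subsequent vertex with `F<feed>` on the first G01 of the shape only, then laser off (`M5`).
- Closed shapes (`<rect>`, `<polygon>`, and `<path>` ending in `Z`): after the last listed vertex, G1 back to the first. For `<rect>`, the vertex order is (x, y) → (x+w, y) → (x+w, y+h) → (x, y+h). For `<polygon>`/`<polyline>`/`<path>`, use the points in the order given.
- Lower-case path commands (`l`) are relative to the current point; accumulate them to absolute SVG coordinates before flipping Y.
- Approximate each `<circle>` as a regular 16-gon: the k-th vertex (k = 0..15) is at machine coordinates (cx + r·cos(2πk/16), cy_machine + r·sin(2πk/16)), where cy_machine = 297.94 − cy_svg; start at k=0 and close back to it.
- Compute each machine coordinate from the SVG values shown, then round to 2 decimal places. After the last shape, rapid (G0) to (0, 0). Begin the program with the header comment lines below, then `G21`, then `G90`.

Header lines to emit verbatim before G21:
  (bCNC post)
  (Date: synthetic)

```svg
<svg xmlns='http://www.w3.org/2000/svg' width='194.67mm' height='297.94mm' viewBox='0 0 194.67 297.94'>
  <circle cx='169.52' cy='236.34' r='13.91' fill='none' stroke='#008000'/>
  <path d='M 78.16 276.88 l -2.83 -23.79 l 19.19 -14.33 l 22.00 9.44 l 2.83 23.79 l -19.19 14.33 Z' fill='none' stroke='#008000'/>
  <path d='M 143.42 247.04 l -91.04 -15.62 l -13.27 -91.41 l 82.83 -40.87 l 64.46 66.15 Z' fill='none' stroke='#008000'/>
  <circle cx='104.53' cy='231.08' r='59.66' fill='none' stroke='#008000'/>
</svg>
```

(bCNC post)
(Date: synthetic)
G21
G90
G0 X183.43 Y61.60
M3 S750
G01 X182.37 Y66.92 F1278
G01 X179.36 Y71.44
G01 X174.84 Y74.45
G01 X169.52 Y75.51
G01 X164.20 Y74.45
G01 X159.68 Y71.44
G01 X156.67 Y66.92
G01 X155.61 Y61.60
G01 X156.67 Y56.28
G01 X159.68 Y51.76
G01 X164.20 Y48.75
G01 X169.52 Y47.69
G01 X174.84 Y48.75
G01 X179.36 Y51.76
G01 X182.37 Y56.28
G01 X183.43 Y61.60
M5
G0 X78.16 Y21.06
M3 S750
G01 X75.33 Y44.85 F1278
G01 X94.52 Y59.18
G01 X116.52 Y49.74
G01 X119.35 Y25.95
G01 X100.16 Y11.62
G01 X78.16 Y21.06
M5
G0 X143.42 Y50.90
M3 S750
G01 X52.38 Y66.52 F1278
G01 X39.11 Y157.93
G01 X121.94 Y198.80
G01 X186.40 Y132.65
G01 X143.42 Y50.90
M5
G0 X164.19 Y66.86
M3 S750
G01 X159.65 Y89.69 F1278
G01 X146.72 Y109.05
G01 X127.36 Y121.98
G01 X104.53 Y126.52
G01 X81.70 Y121.98
G01 X62.34 Y109.05
G01 X49.41 Y89.69
G01 X44.87 Y66.86
G01 X49.41 Y44.03
G01 X62.34 Y24.67
G01 X81.70 Y11.74
G01 X104.53 Y7.20
G01 X127.36 Y11.74
G01 X146.72 Y24.67
G01 X159.65 Y44.03
G01 X164.19 Y66.86
M5
G0 X0.00 Y0.00

viewBox `0 0 194.67 297.94` with mm width/height → 1 unit = 1 mm. Flip: y_m = 297.94 − y_svg.

**Shape 1** — `<circle>` circle, stroke `#008000` → cut (S750, F1278). Machine vertices: (183.43,61.60) → (182.37,66.92) → (179.36,71.44) → (174.84,74.45) → (169.52,75.51) → (164.20,74.45) → (159.68,71.44) → (156.67,66.92) → (155.61,61.60) → (156.67,56.28) → (159.68,51.76) → (164.20,48.75) → (169.52,47.69) → (174.84,48.75) → (179.36,51.76) → (182.37,56.28) → (183.43,61.60). Closed: final G1 returns to the first vertex.

**Shape 2** — `<path>` regular polygon, stroke `#008000` → cut (S750, F1278). Machine vertices: (78.16,21.06) → (75.33,44.85) → (94.52,59.18) → (116.52,49.74) → (119.35,25.95) → (100.16,11.62) → (78.16,21.06). Closed: final G1 returns to the first vertex.

**Shape 3** — `<path>` regular polygon, stroke `#008000` → cut (S750, F1278). Machine vertices: (143.42,50.90) → (52.38,66.52) → (39.11,157.93) → (121.94,198.80) → (186.40,132.65) → (143.42,50.90). Closed: final G1 returns to the first vertex.

**Shape 4** — `<circle>` circle, stroke `#008000` → cut (S750, F1278). Machine vertices: (164.19,66.86) → (159.65,89.69) → (146.72,109.05) → (127.36,121.98) → (104.53,126.52) → (81.70,121.98) → (62.34,109.05) → (49.41,89.69) → (44.87,66.86) → (49.41,44.03) → (62.34,24.67) → (81.70,11.74) → (104.53,7.20) → (127.36,11.74) → (146.72,24.67) → (159.65,44.03) → (164.19,66.86). Closed: final G1 returns to the first vertex.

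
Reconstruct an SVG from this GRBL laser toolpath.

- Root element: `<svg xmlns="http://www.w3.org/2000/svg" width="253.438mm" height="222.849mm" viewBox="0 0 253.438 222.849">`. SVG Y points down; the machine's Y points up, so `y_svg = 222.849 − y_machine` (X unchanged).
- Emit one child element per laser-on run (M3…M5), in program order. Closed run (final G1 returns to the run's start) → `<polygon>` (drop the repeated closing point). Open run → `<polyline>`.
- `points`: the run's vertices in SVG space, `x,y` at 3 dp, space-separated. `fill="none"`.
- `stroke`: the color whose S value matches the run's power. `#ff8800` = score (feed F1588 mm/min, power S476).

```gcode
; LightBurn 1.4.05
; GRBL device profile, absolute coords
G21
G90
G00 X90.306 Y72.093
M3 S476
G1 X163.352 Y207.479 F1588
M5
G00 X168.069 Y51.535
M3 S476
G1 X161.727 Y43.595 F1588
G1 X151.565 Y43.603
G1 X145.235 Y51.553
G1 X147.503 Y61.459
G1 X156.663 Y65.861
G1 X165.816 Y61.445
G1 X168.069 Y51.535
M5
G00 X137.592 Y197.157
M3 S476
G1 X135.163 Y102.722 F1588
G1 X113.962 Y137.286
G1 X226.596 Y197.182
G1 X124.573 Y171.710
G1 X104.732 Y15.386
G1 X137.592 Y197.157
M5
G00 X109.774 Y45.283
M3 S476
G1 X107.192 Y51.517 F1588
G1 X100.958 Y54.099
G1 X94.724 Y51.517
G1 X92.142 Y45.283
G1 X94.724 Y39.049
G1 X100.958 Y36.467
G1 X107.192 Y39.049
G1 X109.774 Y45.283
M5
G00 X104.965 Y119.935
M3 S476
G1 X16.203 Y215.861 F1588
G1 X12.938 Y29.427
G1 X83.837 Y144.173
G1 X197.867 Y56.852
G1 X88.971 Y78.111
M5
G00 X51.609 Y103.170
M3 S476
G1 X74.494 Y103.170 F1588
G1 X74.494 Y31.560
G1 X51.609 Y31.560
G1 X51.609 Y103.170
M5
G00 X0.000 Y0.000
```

y_svg = 222.849 − y_m. Every run uses S476, so all elements get stroke `#ff8800` (score).

[1] open run; points: 90.306,150.756 163.352,15.370

[2] closed run; points: 168.069,171.314 161.727,179.254 151.565,179.246 145.235,171.296 147.503,161.390 156.663,156.988 165.816,161.404

[3] closed run; points: 137.592,25.692 135.163,120.127 113.962,85.563 226.596,25.667 124.573,51.139 104.732,207.463

[4] closed run; points: 109.774,177.566 107.192,171.332 100.958,168.750 94.724,171.332 92.142,177.566 94.724,183.800 100.958,186.382 107.192,183.800

[5] open run; points: 104.965,102.914 16.203,6.988 12.938,193.422 83.837,78.676 197.867,165.997 88.971,144.738

[6] closed run; points: 51.609,119.679 74.494,119.679 74.494,191.289 51.609,191.289

<svg xmlns="http://www.w3.org/2000/svg" width="253.438mm" height="222.849mm" viewBox="0 0 253.438 222.849">
  <polyline points="90.306,150.756 163.352,15.370" fill="none" stroke="#ff8800"/>
  <polygon points="168.069,171.314 161.727,179.254 151.565,179.246 145.235,171.296 147.503,161.390 156.663,156.988 165.816,161.404" fill="none" stroke="#ff8800"/>
  <polygon points="137.592,25.692 135.163,120.127 113.962,85.563 226.596,25.667 124.573,51.139 104.732,207.463" fill="none" stroke="#ff8800"/>
  <polygon points="109.774,177.566 107.192,171.332 100.958,168.750 94.724,171.332 92.142,177.566 94.724,183.800 100.958,186.382 107.192,183.800" fill="none" stroke="#ff8800"/>
  <polyline points="104.965,102.914 16.203,6.988 12.938,193.422 83.837,78.676 197.867,165.997 88.971,144.738" fill="none" stroke="#ff8800"/>
  <polygon points="51.609,119.679 74.494,119.679 74.494,191.289 51.609,191.289" fill="none" stroke="#ff8800"/>
</svg>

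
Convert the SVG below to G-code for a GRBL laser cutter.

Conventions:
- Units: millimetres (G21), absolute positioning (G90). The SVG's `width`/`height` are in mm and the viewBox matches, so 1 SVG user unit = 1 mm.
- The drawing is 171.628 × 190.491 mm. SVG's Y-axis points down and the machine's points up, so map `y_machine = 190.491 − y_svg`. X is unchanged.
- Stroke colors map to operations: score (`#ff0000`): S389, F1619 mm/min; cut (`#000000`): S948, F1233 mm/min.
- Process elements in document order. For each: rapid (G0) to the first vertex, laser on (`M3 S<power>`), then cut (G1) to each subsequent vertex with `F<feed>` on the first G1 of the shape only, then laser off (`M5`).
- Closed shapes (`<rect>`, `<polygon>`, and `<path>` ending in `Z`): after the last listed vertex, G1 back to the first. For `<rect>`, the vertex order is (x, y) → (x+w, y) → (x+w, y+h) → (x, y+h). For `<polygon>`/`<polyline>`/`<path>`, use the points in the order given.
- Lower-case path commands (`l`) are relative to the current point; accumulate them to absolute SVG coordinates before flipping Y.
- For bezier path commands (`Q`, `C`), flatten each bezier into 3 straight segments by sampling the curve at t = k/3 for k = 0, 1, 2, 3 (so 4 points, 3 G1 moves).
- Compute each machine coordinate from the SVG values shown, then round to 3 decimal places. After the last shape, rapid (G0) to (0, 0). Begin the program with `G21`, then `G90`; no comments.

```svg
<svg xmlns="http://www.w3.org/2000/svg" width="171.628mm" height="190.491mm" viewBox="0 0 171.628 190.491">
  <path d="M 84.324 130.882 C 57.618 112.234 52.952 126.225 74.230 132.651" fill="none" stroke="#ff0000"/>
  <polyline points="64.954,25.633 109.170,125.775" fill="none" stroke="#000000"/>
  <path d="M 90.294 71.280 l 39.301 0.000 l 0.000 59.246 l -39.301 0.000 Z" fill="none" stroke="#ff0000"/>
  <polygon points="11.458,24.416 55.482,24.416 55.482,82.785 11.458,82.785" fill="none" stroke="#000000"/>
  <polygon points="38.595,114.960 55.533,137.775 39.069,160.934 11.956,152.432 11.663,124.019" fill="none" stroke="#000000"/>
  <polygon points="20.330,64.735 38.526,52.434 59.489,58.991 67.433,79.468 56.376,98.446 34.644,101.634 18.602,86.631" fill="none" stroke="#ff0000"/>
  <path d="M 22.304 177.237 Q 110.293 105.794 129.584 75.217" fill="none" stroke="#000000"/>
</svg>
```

G21
G90
G0 X84.324 Y59.609
M3 S389
G1 X65.109 Y68.866 F1619
G1 X61.455 Y65.299
G1 X74.230 Y57.840
M5
G0 X64.954 Y164.858
M3 S948
G1 X109.170 Y64.716 F1233
M5
G0 X90.294 Y119.211
M3 S389
G1 X129.595 Y119.211 F1619
G1 X129.595 Y59.965
G1 X90.294 Y59.965
G1 X90.294 Y119.211
M5
G0 X11.458 Y166.075
M3 S948
G1 X55.482 Y166.075 F1233
G1 X55.482 Y107.706
G1 X11.458 Y107.706
G1 X11.458 Y166.075
M5
G0 X38.595 Y75.531
M3 S948
G1 X55.533 Y52.716 F1233
G1 X39.069 Y29.557
G1 X11.956 Y38.059
G1 X11.663 Y66.472
G1 X38.595 Y75.531
M5
G0 X20.330 Y125.756
M3 S389
G1 X38.526 Y138.057 F1619
G1 X59.489 Y131.500
G1 X67.433 Y111.023
G1 X56.376 Y92.045
G1 X34.644 Y88.857
G1 X18.602 Y103.860
G1 X20.330 Y125.756
M5
G0 X22.304 Y13.254
M3 S948
G1 X73.330 Y56.342 F1233
G1 X109.090 Y90.349
G1 X129.584 Y115.274
M5
G0 X0.000 Y0.000

1 u = 1 mm; y_m = 190.491 − y.

[1] `<path>` cubic bezier, #ff0000→score S389 F1619: (84.324,59.609) → (65.109,68.866) → (61.455,65.299) → (74.230,57.840)

[2] `<polyline>` line segment, #000000→cut S948 F1233: (64.954,164.858) → (109.170,64.716)

[3] `<path>` rectangle, #ff0000→score S389 F1619: (90.294,119.211) → (129.595,119.211) → (129.595,59.965) → (90.294,59.965) → (90.294,119.211) (closed)

[4] `<polygon>` rectangle, #000000→cut S948 F1233: (11.458,166.075) → (55.482,166.075) → (55.482,107.706) → (11.458,107.706) → (11.458,166.075) (closed)

[5] `<polygon>` regular polygon, #000000→cut S948 F1233: (38.595,75.531) → (55.533,52.716) → (39.069,29.557) → (11.956,38.059) → (11.663,66.472) → (38.595,75.531) (closed)

[6] `<polygon>` regular polygon, #ff0000→score S389 F1619: (20.330,125.756) → (38.526,138.057) → (59.489,131.500) → (67.433,111.023) → (56.376,92.045) → (34.644,88.857) → (18.602,103.860) → (20.330,125.756) (closed)

[7] `<path>` quadratic bezier, #000000→cut S948 F1233: (22.304,13.254) → (73.330,56.342) → (109.090,90.349) → (129.584,115.274)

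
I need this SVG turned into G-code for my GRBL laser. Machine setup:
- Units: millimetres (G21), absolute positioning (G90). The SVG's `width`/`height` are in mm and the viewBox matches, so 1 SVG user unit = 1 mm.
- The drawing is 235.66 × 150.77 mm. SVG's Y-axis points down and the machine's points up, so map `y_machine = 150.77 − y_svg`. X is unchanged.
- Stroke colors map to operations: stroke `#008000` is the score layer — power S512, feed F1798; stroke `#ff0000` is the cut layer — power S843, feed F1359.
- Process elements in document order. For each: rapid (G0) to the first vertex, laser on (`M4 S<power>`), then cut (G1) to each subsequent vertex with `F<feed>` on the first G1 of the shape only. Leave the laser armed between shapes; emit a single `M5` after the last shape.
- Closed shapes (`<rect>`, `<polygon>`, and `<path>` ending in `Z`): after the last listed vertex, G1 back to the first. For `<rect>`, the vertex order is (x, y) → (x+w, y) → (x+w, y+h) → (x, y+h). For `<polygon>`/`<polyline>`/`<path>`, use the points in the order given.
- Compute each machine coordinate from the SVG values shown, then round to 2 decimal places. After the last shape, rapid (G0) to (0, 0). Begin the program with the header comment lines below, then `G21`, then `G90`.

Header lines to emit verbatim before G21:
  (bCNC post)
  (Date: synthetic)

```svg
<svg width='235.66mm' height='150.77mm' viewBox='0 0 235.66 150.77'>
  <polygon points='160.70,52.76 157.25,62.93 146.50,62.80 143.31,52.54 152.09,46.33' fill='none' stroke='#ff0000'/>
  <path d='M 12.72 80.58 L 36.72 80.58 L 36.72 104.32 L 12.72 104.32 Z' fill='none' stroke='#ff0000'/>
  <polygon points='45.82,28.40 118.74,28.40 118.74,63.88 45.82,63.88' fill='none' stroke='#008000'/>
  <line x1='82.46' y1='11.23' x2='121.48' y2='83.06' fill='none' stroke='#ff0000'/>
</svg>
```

(bCNC post)
(Date: synthetic)
G21
G90
G0 X160.70 Y98.01
M4 S843
G1 X157.25 Y87.84 F1359
G1 X146.50 Y87.97
G1 X143.31 Y98.23
G1 X152.09 Y104.44
G1 X160.70 Y98.01
G0 X12.72 Y70.19
M4 S843
G1 X36.72 Y70.19 F1359
G1 X36.72 Y46.45
G1 X12.72 Y46.45
G1 X12.72 Y70.19
G0 X45.82 Y122.37
M4 S512
G1 X118.74 Y122.37 F1798
G1 X118.74 Y86.89
G1 X45.82 Y86.89
G1 X45.82 Y122.37
G0 X82.46 Y139.54
M4 S843
G1 X121.48 Y67.71 F1359
M5
G0 X0.00 Y0.00

1 u = 1 mm; y_m = 150.77 − y.

[1] `<polygon>` regular polygon, #ff0000→cut S843 F1359: (160.70,98.01) → (157.25,87.84) → (146.50,87.97) → (143.31,98.23) → (152.09,104.44) → (160.70,98.01) (closed)

[2] `<path>` rectangle, #ff0000→cut S843 F1359: (12.72,70.19) → (36.72,70.19) → (36.72,46.45) → (12.72,46.45) → (12.72,70.19) (closed)

[3] `<polygon>` rectangle, #008000→score S512 F1798: (45.82,122.37) → (118.74,122.37) → (118.74,86.89) → (45.82,86.89) → (45.82,122.37) (closed)

[4] `<line>` line segment, #ff0000→cut S843 F1359: (82.46,139.54) → (121.48,67.71)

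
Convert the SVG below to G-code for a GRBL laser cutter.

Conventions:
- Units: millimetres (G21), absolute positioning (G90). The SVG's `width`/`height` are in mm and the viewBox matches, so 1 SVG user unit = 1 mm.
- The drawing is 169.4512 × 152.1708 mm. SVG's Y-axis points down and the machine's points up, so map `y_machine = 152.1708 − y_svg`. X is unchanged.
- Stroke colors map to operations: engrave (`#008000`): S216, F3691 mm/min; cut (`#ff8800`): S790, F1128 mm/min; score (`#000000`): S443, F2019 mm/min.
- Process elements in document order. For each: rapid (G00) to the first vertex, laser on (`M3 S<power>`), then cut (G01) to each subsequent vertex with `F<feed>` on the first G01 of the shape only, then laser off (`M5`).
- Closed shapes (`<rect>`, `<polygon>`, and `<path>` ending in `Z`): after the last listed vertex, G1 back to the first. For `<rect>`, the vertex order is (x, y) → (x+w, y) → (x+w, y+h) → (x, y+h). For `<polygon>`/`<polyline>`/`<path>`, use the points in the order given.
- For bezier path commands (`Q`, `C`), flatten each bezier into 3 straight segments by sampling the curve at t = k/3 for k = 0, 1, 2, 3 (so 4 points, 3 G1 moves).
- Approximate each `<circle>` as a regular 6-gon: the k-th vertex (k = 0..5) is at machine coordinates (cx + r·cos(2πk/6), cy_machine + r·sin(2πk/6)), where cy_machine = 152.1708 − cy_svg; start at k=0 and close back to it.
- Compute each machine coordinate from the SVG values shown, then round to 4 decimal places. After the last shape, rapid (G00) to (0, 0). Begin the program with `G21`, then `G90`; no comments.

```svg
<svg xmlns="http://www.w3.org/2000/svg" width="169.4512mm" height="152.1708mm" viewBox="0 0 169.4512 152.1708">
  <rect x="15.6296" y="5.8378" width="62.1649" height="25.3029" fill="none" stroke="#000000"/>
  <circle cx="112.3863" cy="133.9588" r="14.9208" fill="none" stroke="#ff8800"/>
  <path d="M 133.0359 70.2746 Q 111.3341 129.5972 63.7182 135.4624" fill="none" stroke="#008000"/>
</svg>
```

G21
G90
G00 X15.6296 Y146.3330
M3 S443
G01 X77.7945 Y146.3330 F2019
G01 X77.7945 Y121.0301
G01 X15.6296 Y121.0301
G01 X15.6296 Y146.3330
M5
G00 X127.3071 Y18.2120
M3 S790
G01 X119.8467 Y31.1338 F1128
G01 X104.9259 Y31.1338
G01 X97.4655 Y18.2120
G01 X104.9259 Y5.2902
G01 X119.8467 Y5.2902
G01 X127.3071 Y18.2120
M5
G00 X133.0359 Y81.8962
M3 S216
G01 X115.6887 Y48.2875 F3691
G01 X92.5828 Y26.5582
G01 X63.7182 Y16.7084
M5
G00 X0.0000 Y0.0000

Since the viewBox matches the mm dimensions, user units are millimetres directly. The only transform is the Y-flip y_m = 152.1708 − y_svg.

Shape 1 is a rectangle drawn with `<rect>`. Its stroke #000000 means score at S443, F2019. After flipping Y the toolpath is (15.6296,146.3330) → (77.7945,146.3330) → (77.7945,121.0301) → (15.6296,121.0301) → (15.6296,146.3330), returning to the start.

Shape 2 is a circle drawn with `<circle>`. Its stroke #ff8800 means cut at S790, F1128. After flipping Y the toolpath is (127.3071,18.2120) → (119.8467,31.1338) → (104.9259,31.1338) → (97.4655,18.2120) → (104.9259,5.2902) → (119.8467,5.2902) → (127.3071,18.2120), returning to the start.

Shape 3 is a quadratic bezier drawn with `<path>`. Its stroke #008000 means engrave at S216, F3691. After flipping Y the toolpath is (133.0359,81.8962) → (115.6887,48.2875) → (92.5828,26.5582) → (63.7182,16.7084).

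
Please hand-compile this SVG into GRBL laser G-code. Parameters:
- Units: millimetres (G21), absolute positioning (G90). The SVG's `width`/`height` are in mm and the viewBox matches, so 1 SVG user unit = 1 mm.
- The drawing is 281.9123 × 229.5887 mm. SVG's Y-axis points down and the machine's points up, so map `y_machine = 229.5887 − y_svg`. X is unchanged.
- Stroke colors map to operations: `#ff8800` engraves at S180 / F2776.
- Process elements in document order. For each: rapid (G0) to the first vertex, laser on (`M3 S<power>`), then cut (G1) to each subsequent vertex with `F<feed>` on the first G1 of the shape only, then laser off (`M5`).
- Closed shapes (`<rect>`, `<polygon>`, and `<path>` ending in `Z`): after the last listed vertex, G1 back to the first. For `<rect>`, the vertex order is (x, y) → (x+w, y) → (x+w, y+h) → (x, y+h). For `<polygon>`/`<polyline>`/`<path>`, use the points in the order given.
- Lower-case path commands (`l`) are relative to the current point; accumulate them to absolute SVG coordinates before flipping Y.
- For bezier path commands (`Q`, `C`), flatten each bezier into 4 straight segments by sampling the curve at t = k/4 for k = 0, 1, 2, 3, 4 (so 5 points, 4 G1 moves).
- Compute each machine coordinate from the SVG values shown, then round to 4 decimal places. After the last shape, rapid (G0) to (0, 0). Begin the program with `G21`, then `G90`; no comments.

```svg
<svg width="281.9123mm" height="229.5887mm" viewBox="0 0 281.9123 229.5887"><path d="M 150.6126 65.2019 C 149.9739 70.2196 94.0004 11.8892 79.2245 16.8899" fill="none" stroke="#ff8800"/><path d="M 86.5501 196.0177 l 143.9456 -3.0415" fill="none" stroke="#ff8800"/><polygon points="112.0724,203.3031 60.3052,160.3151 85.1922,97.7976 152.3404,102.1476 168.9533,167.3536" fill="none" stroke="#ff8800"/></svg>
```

Since the viewBox matches the mm dimensions, user units are millimetres directly. The only transform is the Y-flip y_m = 229.5887 − y_svg.

Shape 1 is a cubic bezier drawn with `<path>`. Its stroke #ff8800 means engrave at S180, F2776. After flipping Y the toolpath is (150.6126,164.3868) → (141.2666,170.5219) → (120.2200,188.5364) → (96.5227,206.5541) → (79.2245,212.6988).

Shape 2 is a line segment drawn with `<path>`. Its stroke #ff8800 means engrave at S180, F2776. After flipping Y the toolpath is (86.5501,33.5710) → (230.4957,36.6125).

Shape 3 is a regular polygon drawn with `<polygon>`. Its stroke #ff8800 means engrave at S180, F2776. After flipping Y the toolpath is (112.0724,26.2856) → (60.3052,69.2736) → (85.1922,131.7911) → (152.3404,127.4411) → (168.9533,62.2351) → (112.0724,26.2856), returning to the start.

G21
G90
G0 X150.6126 Y164.3868
M3 S180
G1 X141.2666 Y170.5219 F2776
G1 X120.2200 Y188.5364
G1 X96.5227 Y206.5541
G1 X79.2245 Y212.6988
M5
G0 X86.5501 Y33.5710
M3 S180
G1 X230.4957 Y36.6125 F2776
M5
G0 X112.0724 Y26.2856
M3 S180
G1 X60.3052 Y69.2736 F2776
G1 X85.1922 Y131.7911
G1 X152.3404 Y127.4411
G1 X168.9533 Y62.2351
G1 X112.0724 Y26.2856
M5
G0 X0.0000 Y0.0000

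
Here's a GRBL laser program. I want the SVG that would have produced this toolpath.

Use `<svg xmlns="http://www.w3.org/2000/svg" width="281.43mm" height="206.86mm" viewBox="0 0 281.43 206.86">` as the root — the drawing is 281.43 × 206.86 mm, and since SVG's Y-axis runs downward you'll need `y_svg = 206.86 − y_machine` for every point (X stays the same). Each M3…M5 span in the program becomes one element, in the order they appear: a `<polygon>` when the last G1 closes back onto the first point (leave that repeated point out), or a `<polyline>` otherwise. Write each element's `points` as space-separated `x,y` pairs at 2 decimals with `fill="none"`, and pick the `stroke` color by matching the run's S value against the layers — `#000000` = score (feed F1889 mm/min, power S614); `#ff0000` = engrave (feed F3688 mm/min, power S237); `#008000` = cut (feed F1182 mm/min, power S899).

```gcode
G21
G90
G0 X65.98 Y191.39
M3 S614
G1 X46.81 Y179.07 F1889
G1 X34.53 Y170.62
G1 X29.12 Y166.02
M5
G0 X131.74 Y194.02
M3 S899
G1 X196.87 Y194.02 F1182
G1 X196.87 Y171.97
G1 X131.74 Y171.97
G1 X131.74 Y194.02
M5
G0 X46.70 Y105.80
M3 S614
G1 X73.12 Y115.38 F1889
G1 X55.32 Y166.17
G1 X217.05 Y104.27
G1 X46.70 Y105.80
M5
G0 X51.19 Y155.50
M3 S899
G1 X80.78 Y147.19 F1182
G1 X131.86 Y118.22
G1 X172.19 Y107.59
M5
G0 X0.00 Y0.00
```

Each laser-on run becomes one SVG element. Flip Y back into SVG space with y_svg = 206.86 − y_machine.

Run 1: S614 ⇒ score layer `#000000`. The run is open, so emit a `<polyline>` with points (Y-flipped): 65.98,15.47 46.81,27.79 34.53,36.24 29.12,40.84.

Run 2: S899 ⇒ cut layer `#008000`. The run returns to its start, so emit a `<polygon>` with points (Y-flipped): 131.74,12.84 196.87,12.84 196.87,34.89 131.74,34.89.

Run 3: the run's S614 means `#000000` (score). The run returns to its start, so emit a `<polygon>` with points (Y-flipped): 46.70,101.06 73.12,91.48 55.32,40.69 217.05,102.59.

Run 4: the run's S899 means `#008000` (cut). The run is open, so emit a `<polyline>` with points (Y-flipped): 51.19,51.36 80.78,59.67 131.86,88.64 172.19,99.27.

<svg xmlns="http://www.w3.org/2000/svg" width="281.43mm" height="206.86mm" viewBox="0 0 281.43 206.86">
  <polyline points="65.98,15.47 46.81,27.79 34.53,36.24 29.12,40.84" fill="none" stroke="#000000"/>
  <polygon points="131.74,12.84 196.87,12.84 196.87,34.89 131.74,34.89" fill="none" stroke="#008000"/>
  <polygon points="46.70,101.06 73.12,91.48 55.32,40.69 217.05,102.59" fill="none" stroke="#000000"/>
  <polyline points="51.19,51.36 80.78,59.67 131.86,88.64 172.19,99.27" fill="none" stroke="#008000"/>
</svg>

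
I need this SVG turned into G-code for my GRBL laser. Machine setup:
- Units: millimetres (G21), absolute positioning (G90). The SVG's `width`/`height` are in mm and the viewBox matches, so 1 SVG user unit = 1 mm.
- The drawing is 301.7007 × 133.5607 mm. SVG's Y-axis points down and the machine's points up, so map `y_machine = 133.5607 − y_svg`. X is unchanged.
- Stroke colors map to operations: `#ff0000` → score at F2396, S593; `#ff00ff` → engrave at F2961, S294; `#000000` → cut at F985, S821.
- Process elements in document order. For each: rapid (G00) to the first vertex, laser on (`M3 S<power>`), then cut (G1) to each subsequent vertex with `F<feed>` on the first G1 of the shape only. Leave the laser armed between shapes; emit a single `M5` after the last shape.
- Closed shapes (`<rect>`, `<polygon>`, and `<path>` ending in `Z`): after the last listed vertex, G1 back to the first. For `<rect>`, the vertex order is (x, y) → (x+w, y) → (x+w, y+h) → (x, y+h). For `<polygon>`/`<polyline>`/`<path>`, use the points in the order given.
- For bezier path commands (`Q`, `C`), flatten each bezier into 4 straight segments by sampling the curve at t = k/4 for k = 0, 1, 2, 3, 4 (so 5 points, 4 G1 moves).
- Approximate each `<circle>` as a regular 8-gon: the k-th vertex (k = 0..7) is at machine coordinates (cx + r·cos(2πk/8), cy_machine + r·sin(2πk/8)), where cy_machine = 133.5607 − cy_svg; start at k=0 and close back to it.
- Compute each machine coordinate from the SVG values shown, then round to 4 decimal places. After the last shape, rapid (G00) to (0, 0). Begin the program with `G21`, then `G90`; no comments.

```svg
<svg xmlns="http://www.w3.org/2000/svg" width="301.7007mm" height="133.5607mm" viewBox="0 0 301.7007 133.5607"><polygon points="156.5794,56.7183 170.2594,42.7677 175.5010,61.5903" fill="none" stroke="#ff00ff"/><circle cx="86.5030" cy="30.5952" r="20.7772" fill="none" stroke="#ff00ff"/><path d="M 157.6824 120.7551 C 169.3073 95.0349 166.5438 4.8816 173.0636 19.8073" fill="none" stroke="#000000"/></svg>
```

viewBox `0 0 301.7007 133.5607` with mm width/height → 1 unit = 1 mm. Flip: y_m = 133.5607 − y_svg.

**Shape 1** — `<polygon>` regular polygon, stroke `#ff00ff` → engrave (S294, F2961). Machine vertices: (156.5794,76.8424) → (170.2594,90.7930) → (175.5010,71.9704) → (156.5794,76.8424). Closed: final G1 returns to the first vertex.

**Shape 2** — `<circle>` circle, stroke `#ff00ff` → engrave (S294, F2961). Machine vertices: (107.2802,102.9655) → (101.1947,117.6572) → (86.5030,123.7427) → (71.8113,117.6572) → (65.7258,102.9655) → (71.8113,88.2738) → (86.5030,82.1883) → (101.1947,88.2738) → (107.2802,102.9655). Closed: final G1 returns to the first vertex.

**Shape 3** — `<path>` cubic bezier, stroke `#000000` → cut (S821, F985). Control points (SVG): P0=(157.6824,120.7551), P1=(169.3073,95.0349), P2=(166.5438,4.8816), P3=(173.0636,19.8073); sampled at t=k/4. Machine vertices: (157.6824,12.8056) → (164.0731,41.5283) → (167.2874,78.5217) → (169.5445,107.8940) → (173.0636,113.7534). Open path.

G21
G90
G00 X156.5794 Y76.8424
M3 S294
G1 X170.2594 Y90.7930 F2961
G1 X175.5010 Y71.9704
G1 X156.5794 Y76.8424
G00 X107.2802 Y102.9655
M3 S294
G1 X101.1947 Y117.6572 F2961
G1 X86.5030 Y123.7427
G1 X71.8113 Y117.6572
G1 X65.7258 Y102.9655
G1 X71.8113 Y88.2738
G1 X86.5030 Y82.1883
G1 X101.1947 Y88.2738
G1 X107.2802 Y102.9655
G00 X157.6824 Y12.8056
M3 S821
G1 X164.0731 Y41.5283 F985
G1 X167.2874 Y78.5217
G1 X169.5445 Y107.8940
G1 X173.0636 Y113.7534
M5
G00 X0.0000 Y0.0000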